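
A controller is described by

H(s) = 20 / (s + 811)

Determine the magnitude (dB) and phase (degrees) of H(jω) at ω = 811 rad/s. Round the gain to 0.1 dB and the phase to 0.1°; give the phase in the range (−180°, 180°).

-35.2 dB, -45.0°

At s = jω = j811:
pole (s+811): 811 + j811 → |·| = √(811²+811²) = √1315442 ≈ 1146.9, ∠ = arctan(811/811) ≈ 45.00°
|H| = 20 / 1146.9 ≈ 0.017438
Gain = 20 log₁₀(0.017438) ≈ -35.17 dB
∠H = 0.00° − 45.00° = -45.00°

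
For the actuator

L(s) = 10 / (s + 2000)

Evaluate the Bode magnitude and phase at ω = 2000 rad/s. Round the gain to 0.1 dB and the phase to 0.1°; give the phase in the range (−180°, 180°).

At s = jω = j2000:
pole (s+2000): 2000 + j2000 → |·| = √(2000²+2000²) = √8000000 ≈ 2828.4, ∠ = arctan(2000/2000) ≈ 45.00°
|L| = 10 / 2828.4 ≈ 0.0035356
Gain = 20 log₁₀(0.0035356) ≈ -49.03 dB
∠L = 0.00° − 45.00° = -45.00°

-49.0 dB, -45.0°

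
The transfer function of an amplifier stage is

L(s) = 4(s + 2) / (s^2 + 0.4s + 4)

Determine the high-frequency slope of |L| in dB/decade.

Each pole contributes −20 dB/decade at high frequency; each zero contributes +20 dB/decade.
Net: 1 zero(s) − 2 pole(s) → -20 dB/decade.

-20 dB/decade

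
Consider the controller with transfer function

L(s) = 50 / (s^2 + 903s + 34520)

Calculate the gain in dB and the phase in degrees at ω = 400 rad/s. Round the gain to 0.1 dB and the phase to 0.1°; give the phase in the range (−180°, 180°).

-77.7 dB, -109.2°

Substitute s = j400:
Numerator: 50 = 50 + j0
Denominator: (j400)^2 + 903(j400) + 34520 = -125480 + j361200
|N| = √(50² + 0²) ≈ 50, ∠N ≈ 0.00°
|D| = √(125480² + 361200²) ≈ 3.8238e+05, ∠D ≈ 109.16°
|L| = 50 / 3.8238e+05 ≈ 0.00013076
Gain = 20 log₁₀(0.00013076) ≈ -77.67 dB
∠L = 0.00° − 109.16° = -109.16°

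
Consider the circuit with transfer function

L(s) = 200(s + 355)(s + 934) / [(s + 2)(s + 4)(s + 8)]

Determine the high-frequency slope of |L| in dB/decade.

Each pole contributes −20 dB/decade at high frequency; each zero contributes +20 dB/decade.
Net: 2 zero(s) − 3 pole(s) → -20 dB/decade.

-20 dB/decade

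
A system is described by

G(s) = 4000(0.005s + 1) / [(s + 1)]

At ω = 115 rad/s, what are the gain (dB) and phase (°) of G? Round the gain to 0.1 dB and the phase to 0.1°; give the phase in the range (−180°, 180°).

32.1 dB, -59.6°

At ω = 115 rad/s:
zero (1 + j115·0.005) = 1 + j0.575 → |·| ≈ 1.1535, ∠ ≈ 29.90°
pole (1 + j115·1) = 1 + j115 → |·| ≈ 115, ∠ ≈ 89.50°
|G| = 4000 · 1.1535 / (115) ≈ 40.122
Gain = 20 log₁₀(40.122) ≈ 32.07 dB
∠G = (29.90°) − (89.50°) = -59.60°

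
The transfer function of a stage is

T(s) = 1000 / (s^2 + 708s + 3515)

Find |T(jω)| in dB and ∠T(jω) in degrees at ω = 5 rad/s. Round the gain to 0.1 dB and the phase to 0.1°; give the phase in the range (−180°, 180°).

-13.9 dB, -45.4°

Substitute s = j5:
Numerator: 1000 = 1000 + j0
Denominator: (j5)^2 + 708(j5) + 3515 = 3490 + j3540
|N| = √(1000² + 0²) ≈ 1000, ∠N ≈ 0.00°
|D| = √(3490² + 3540²) ≈ 4971.1, ∠D ≈ 45.41°
|T| = 1000 / 4971.1 ≈ 0.20116
Gain = 20 log₁₀(0.20116) ≈ -13.93 dB
∠T = 0.00° − 45.41° = -45.41°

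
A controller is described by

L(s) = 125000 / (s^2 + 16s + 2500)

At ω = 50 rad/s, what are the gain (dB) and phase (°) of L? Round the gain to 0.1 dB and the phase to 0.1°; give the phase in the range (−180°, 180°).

At s = jω = j50:
quadratic: (j50)² + 16·j50 + 2500 = 0 + j800 → |·| ≈ 800, ∠ ≈ 90.00°
|L| = 125000 / 800 ≈ 156.25
Gain = 20 log₁₀(156.25) ≈ 43.88 dB
∠L = 0.00° − 90.00° = -90.00°

43.9 dB, -90.0°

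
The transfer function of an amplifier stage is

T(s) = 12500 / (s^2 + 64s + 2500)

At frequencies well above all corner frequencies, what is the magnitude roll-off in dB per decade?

-40 dB/decade

Each pole contributes −20 dB/decade at high frequency; each zero contributes +20 dB/decade.
Net: 0 zero(s) − 2 pole(s) → -40 dB/decade.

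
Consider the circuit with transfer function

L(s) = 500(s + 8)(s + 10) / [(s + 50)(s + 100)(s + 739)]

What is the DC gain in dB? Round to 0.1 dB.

-39.3 dB

L(0) = 500·8·10 / (50·100·739) ≈ 0.010825
20 log₁₀(0.010825) ≈ -39.31 dB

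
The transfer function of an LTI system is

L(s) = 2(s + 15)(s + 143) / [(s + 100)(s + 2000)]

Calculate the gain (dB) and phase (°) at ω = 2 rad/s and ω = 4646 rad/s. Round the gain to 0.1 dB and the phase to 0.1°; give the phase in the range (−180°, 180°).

ω = 2: -33.3 dB, 7.2°; ω = 4646: 5.3 dB, 22.6°

At s = jω = j2:
zero (s+15): 15 + j2 → |·| = √(15²+2²) = √229 ≈ 15.133, ∠ = arctan(2/15) ≈ 7.59°
zero (s+143): 143 + j2 → |·| = √(143²+2²) = √20453 ≈ 143.01, ∠ = arctan(2/143) ≈ 0.80°
pole (s+100): 100 + j2 → |·| = √(100²+2²) = √10004 ≈ 100.02, ∠ = arctan(2/100) ≈ 1.15°
pole (s+2000): 2000 + j2 → |·| = √(2000²+2²) = √4000004 ≈ 2000, ∠ = arctan(2/2000) ≈ 0.06°
|L| = 2 · 2164.2 / 2.0004e+05 ≈ 0.021638
Gain = 20 log₁₀(0.021638) ≈ -33.30 dB
∠L = 8.39° − 1.21° = 7.18°

At s = jω = j4646:
zero (s+15): 15 + j4646 → |·| = √(15²+4646²) = √21585541 ≈ 4646, ∠ = arctan(4646/15) ≈ 89.82°
zero (s+143): 143 + j4646 → |·| = √(143²+4646²) = √21605765 ≈ 4648.2, ∠ = arctan(4646/143) ≈ 88.24°
pole (s+100): 100 + j4646 → |·| = √(100²+4646²) = √21595316 ≈ 4647.1, ∠ = arctan(4646/100) ≈ 88.77°
pole (s+2000): 2000 + j4646 → |·| = √(2000²+4646²) = √25585316 ≈ 5058.2, ∠ = arctan(4646/2000) ≈ 66.71°
|L| = 2 · 2.1596e+07 / 2.3506e+07 ≈ 1.8375
Gain = 20 log₁₀(1.8375) ≈ 5.28 dB
∠L = 178.06° − 155.48° = 22.58°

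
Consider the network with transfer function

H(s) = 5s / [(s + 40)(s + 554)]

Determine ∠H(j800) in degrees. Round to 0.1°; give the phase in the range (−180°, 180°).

-52.4°

At s = jω = j800:
zero at origin: s = j800 → |·| = 800, ∠ = 90.00°
pole (s+40): 40 + j800 → |·| = √(40²+800²) = √641600 ≈ 801, ∠ = arctan(800/40) ≈ 87.14°
pole (s+554): 554 + j800 → |·| = √(554²+800²) = √946916 ≈ 973.1, ∠ = arctan(800/554) ≈ 55.30°
∠H = 90.00° − 142.44° = -52.44°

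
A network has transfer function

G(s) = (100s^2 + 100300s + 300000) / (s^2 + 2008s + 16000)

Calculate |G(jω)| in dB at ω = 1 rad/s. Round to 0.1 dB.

Substitute s = j1:
Numerator: 100(j1)^2 + 100300(j1) + 300000 = 299900 + j100300
Denominator: (j1)^2 + 2008(j1) + 16000 = 15999 + j2008
|N| = √(299900² + 100300²) ≈ 3.1623e+05, ∠N ≈ 18.49°
|D| = √(15999² + 2008²) ≈ 16125, ∠D ≈ 7.15°
|G| = 3.1623e+05 / 16125 ≈ 19.611
Gain = 20 log₁₀(19.611) ≈ 25.85 dB

25.9 dB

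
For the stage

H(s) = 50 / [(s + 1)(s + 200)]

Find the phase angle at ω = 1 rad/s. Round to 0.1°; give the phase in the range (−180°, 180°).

-45.3°

At s = jω = j1:
pole (s+1): 1 + j1 → |·| = √(1²+1²) = √2 ≈ 1.4142, ∠ = arctan(1/1) ≈ 45.00°
pole (s+200): 200 + j1 → |·| = √(200²+1²) = √40001 ≈ 200, ∠ = arctan(1/200) ≈ 0.29°
∠H = 0.00° − 45.29° = -45.29°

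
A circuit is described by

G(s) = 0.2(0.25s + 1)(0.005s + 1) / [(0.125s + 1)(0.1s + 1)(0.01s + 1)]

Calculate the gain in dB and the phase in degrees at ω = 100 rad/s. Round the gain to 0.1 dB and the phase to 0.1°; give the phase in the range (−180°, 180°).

-30.1 dB, -100.4°

At ω = 100 rad/s:
zero (1 + j100·0.25) = 1 + j25 → |·| ≈ 25.02, ∠ ≈ 87.71°
zero (1 + j100·0.005) = 1 + j0.5 → |·| ≈ 1.118, ∠ ≈ 26.57°
pole (1 + j100·0.125) = 1 + j12.5 → |·| ≈ 12.54, ∠ ≈ 85.43°
pole (1 + j100·0.1) = 1 + j10 → |·| ≈ 10.05, ∠ ≈ 84.29°
pole (1 + j100·0.01) = 1 + j1 → |·| ≈ 1.4142, ∠ ≈ 45.00°
|G| = 0.2 · 25.02 · 1.118 / (12.54 · 10.05 · 1.4142) ≈ 0.03139
Gain = 20 log₁₀(0.03139) ≈ -30.06 dB
∠G = (87.71° + 26.57°) − (85.43° + 84.29° + 45.00°) = -100.44°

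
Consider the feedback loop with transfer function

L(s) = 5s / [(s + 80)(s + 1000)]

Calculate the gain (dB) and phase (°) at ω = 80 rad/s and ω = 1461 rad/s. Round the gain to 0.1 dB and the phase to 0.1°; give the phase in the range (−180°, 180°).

At s = jω = j80:
zero at origin: s = j80 → |·| = 80, ∠ = 90.00°
pole (s+80): 80 + j80 → |·| = √(80²+80²) = √12800 ≈ 113.14, ∠ = arctan(80/80) ≈ 45.00°
pole (s+1000): 1000 + j80 → |·| = √(1000²+80²) = √1006400 ≈ 1003.2, ∠ = arctan(80/1000) ≈ 4.57°
|L| = 5 · 80 / 1.135e+05 ≈ 0.0035242
Gain = 20 log₁₀(0.0035242) ≈ -49.06 dB
∠L = 90.00° − 49.57° = 40.43°

At s = jω = j1461:
zero at origin: s = j1461 → |·| = 1461, ∠ = 90.00°
pole (s+80): 80 + j1461 → |·| = √(80²+1461²) = √2140921 ≈ 1463.2, ∠ = arctan(1461/80) ≈ 86.87°
pole (s+1000): 1000 + j1461 → |·| = √(1000²+1461²) = √3134521 ≈ 1770.5, ∠ = arctan(1461/1000) ≈ 55.61°
|L| = 5 · 1461 / 2.5906e+06 ≈ 0.0028198
Gain = 20 log₁₀(0.0028198) ≈ -51.00 dB
∠L = 90.00° − 142.48° = -52.48°

ω = 80: -49.1 dB, 40.4°; ω = 1461: -51.0 dB, -52.5°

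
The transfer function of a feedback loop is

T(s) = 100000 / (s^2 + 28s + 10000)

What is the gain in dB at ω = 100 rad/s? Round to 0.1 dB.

At s = jω = j100:
quadratic: (j100)² + 28·j100 + 10000 = 0 + j2800 → |·| ≈ 2800, ∠ ≈ 90.00°
|T| = 100000 / 2800 ≈ 35.714
Gain = 20 log₁₀(35.714) ≈ 31.06 dB

31.1 dB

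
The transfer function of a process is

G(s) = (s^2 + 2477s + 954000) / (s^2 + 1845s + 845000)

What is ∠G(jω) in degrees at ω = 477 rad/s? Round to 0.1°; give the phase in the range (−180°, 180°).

3.5°

Substitute s = j477:
Numerator: (j477)^2 + 2477(j477) + 954000 = 726471 + j1181529
Denominator: (j477)^2 + 1845(j477) + 845000 = 617471 + j880065
|N| = √(726471² + 1181529²) ≈ 1.387e+06, ∠N ≈ 58.41°
|D| = √(617471² + 880065²) ≈ 1.0751e+06, ∠D ≈ 54.95°
∠G = 58.41° − 54.95° = 3.46°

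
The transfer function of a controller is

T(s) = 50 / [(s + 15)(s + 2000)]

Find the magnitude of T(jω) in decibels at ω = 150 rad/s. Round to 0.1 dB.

At s = jω = j150:
pole (s+15): 15 + j150 → |·| = √(15²+150²) = √22725 ≈ 150.75, ∠ = arctan(150/15) ≈ 84.29°
pole (s+2000): 2000 + j150 → |·| = √(2000²+150²) = √4022500 ≈ 2005.6, ∠ = arctan(150/2000) ≈ 4.29°
|T| = 50 / 3.0234e+05 ≈ 0.00016538
Gain = 20 log₁₀(0.00016538) ≈ -75.63 dB

-75.6 dB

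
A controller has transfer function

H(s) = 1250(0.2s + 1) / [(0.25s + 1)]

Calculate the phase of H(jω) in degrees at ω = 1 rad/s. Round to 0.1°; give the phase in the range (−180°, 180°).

At ω = 1 rad/s:
zero (1 + j1·0.2) = 1 + j0.2 → |·| ≈ 1.0198, ∠ ≈ 11.31°
pole (1 + j1·0.25) = 1 + j0.25 → |·| ≈ 1.0308, ∠ ≈ 14.04°
∠H = (11.31°) − (14.04°) = -2.73°

-2.7°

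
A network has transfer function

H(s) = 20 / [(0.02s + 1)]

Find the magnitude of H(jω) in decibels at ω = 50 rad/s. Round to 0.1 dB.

At ω = 50 rad/s:
pole (1 + j50·0.02) = 1 + j1 → |·| ≈ 1.4142, ∠ ≈ 45.00°
|H| = 20 · 1 / (1.4142) ≈ 14.142
Gain = 20 log₁₀(14.142) ≈ 23.01 dB

23.0 dB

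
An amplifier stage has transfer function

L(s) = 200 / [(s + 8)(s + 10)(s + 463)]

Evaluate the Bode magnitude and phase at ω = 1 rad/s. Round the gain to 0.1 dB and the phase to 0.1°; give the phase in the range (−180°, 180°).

At s = jω = j1:
pole (s+8): 8 + j1 → |·| = √(8²+1²) = √65 ≈ 8.0623, ∠ = arctan(1/8) ≈ 7.13°
pole (s+10): 10 + j1 → |·| = √(10²+1²) = √101 ≈ 10.05, ∠ = arctan(1/10) ≈ 5.71°
pole (s+463): 463 + j1 → |·| = √(463²+1²) = √214370 ≈ 463, ∠ = arctan(1/463) ≈ 0.12°
|L| = 200 / 37515 ≈ 0.0053312
Gain = 20 log₁₀(0.0053312) ≈ -45.46 dB
∠L = 0.00° − 12.96° = -12.96°

-45.5 dB, -13.0°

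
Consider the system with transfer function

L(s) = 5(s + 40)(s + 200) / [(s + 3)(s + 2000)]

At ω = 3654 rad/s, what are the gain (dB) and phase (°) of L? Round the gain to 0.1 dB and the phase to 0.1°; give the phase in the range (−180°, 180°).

At s = jω = j3654:
zero (s+40): 40 + j3654 → |·| = √(40²+3654²) = √13353316 ≈ 3654.2, ∠ = arctan(3654/40) ≈ 89.37°
zero (s+200): 200 + j3654 → |·| = √(200²+3654²) = √13391716 ≈ 3659.5, ∠ = arctan(3654/200) ≈ 86.87°
pole (s+3): 3 + j3654 → |·| = √(3²+3654²) = √13351725 ≈ 3654, ∠ = arctan(3654/3) ≈ 89.95°
pole (s+2000): 2000 + j3654 → |·| = √(2000²+3654²) = √17351716 ≈ 4165.5, ∠ = arctan(3654/2000) ≈ 61.31°
|L| = 5 · 1.3373e+07 / 1.5221e+07 ≈ 4.3929
Gain = 20 log₁₀(4.3929) ≈ 12.86 dB
∠L = 176.24° − 151.26° = 24.98°

12.9 dB, 25.0°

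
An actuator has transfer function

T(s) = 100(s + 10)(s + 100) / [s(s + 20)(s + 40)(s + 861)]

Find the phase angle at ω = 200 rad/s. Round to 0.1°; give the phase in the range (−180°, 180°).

At s = jω = j200:
zero (s+10): 10 + j200 → |·| = √(10²+200²) = √40100 ≈ 200.25, ∠ = arctan(200/10) ≈ 87.14°
zero (s+100): 100 + j200 → |·| = √(100²+200²) = √50000 ≈ 223.61, ∠ = arctan(200/100) ≈ 63.43°
pole (s+20): 20 + j200 → |·| = √(20²+200²) = √40400 ≈ 201, ∠ = arctan(200/20) ≈ 84.29°
pole (s+40): 40 + j200 → |·| = √(40²+200²) = √41600 ≈ 203.96, ∠ = arctan(200/40) ≈ 78.69°
pole (s+861): 861 + j200 → |·| = √(861²+200²) = √781321 ≈ 883.92, ∠ = arctan(200/861) ≈ 13.08°
pole at origin: |s| = 200, ∠ = 90.00° (in denominator)
∠T = 150.57° − 266.06° = -115.49°

-115.5°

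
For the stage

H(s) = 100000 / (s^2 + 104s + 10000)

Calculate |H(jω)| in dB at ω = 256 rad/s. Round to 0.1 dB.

4.2 dB

At s = jω = j256:
quadratic: (j256)² + 104·j256 + 10000 = -55536 + j26624 → |·| ≈ 61588, ∠ ≈ 154.39°
|H| = 100000 / 61588 ≈ 1.6237
Gain = 20 log₁₀(1.6237) ≈ 4.21 dB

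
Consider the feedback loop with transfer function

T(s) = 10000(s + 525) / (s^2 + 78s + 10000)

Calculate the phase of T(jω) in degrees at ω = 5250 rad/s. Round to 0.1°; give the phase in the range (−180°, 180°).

-94.9°

At s = jω = j5250:
zero (s+525): 525 + j5250 → |·| = √(525²+5250²) = √27838125 ≈ 5276.2, ∠ = arctan(5250/525) ≈ 84.29°
quadratic: (j5250)² + 78·j5250 + 10000 = -27552500 + j409500 → |·| ≈ 2.7556e+07, ∠ ≈ 179.15°
∠T = 84.29° − 179.15° = -94.86°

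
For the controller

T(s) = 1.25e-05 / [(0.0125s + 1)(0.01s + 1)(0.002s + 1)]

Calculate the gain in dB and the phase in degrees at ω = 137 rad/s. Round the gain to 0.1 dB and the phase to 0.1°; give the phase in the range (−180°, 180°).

-108.9 dB, -128.9°

At ω = 137 rad/s:
pole (1 + j137·0.0125) = 1 + j1.7125 → |·| ≈ 1.9831, ∠ ≈ 59.72°
pole (1 + j137·0.01) = 1 + j1.37 → |·| ≈ 1.6961, ∠ ≈ 53.87°
pole (1 + j137·0.002) = 1 + j0.274 → |·| ≈ 1.0369, ∠ ≈ 15.32°
|T| = 1.25e-05 · 1 / (1.9831 · 1.6961 · 1.0369) ≈ 3.5841e-06
Gain = 20 log₁₀(3.5841e-06) ≈ -108.91 dB
∠T = (0°) − (59.72° + 53.87° + 15.32°) = -128.91°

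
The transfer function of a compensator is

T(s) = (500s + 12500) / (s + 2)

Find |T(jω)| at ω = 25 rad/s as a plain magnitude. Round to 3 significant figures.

Substitute s = j25:
Numerator: 500(j25) + 12500 = 12500 + j12500
Denominator: (j25) + 2 = 2 + j25
|N| = √(12500² + 12500²) ≈ 17678, ∠N ≈ 45.00°
|D| = √(2² + 25²) ≈ 25.08, ∠D ≈ 85.43°
|T| = 17678 / 25.08 ≈ 704.86

705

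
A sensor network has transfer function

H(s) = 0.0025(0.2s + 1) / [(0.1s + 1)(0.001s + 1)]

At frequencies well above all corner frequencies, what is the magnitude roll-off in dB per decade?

Each pole contributes −20 dB/decade at high frequency; each zero contributes +20 dB/decade.
Net: 1 zero(s) − 2 pole(s) → -20 dB/decade.

-20 dB/decade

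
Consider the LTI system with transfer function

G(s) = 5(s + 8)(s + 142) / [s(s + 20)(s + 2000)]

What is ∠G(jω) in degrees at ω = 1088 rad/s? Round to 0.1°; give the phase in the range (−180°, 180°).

-35.4°

At s = jω = j1088:
zero (s+8): 8 + j1088 → |·| = √(8²+1088²) = √1183808 ≈ 1088, ∠ = arctan(1088/8) ≈ 89.58°
zero (s+142): 142 + j1088 → |·| = √(142²+1088²) = √1203908 ≈ 1097.2, ∠ = arctan(1088/142) ≈ 82.56°
pole (s+20): 20 + j1088 → |·| = √(20²+1088²) = √1184144 ≈ 1088.2, ∠ = arctan(1088/20) ≈ 88.95°
pole (s+2000): 2000 + j1088 → |·| = √(2000²+1088²) = √5183744 ≈ 2276.8, ∠ = arctan(1088/2000) ≈ 28.55°
pole at origin: |s| = 1088, ∠ = 90.00° (in denominator)
∠G = 172.14° − 207.50° = -35.36°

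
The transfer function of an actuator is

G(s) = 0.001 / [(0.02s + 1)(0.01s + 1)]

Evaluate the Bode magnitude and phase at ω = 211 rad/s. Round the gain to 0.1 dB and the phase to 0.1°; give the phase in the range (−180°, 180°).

At ω = 211 rad/s:
pole (1 + j211·0.02) = 1 + j4.22 → |·| ≈ 4.3369, ∠ ≈ 76.67°
pole (1 + j211·0.01) = 1 + j2.11 → |·| ≈ 2.335, ∠ ≈ 64.64°
|G| = 0.001 · 1 / (4.3369 · 2.335) ≈ 9.8749e-05
Gain = 20 log₁₀(9.8749e-05) ≈ -80.11 dB
∠G = (0°) − (76.67° + 64.64°) = -141.31°

-80.1 dB, -141.3°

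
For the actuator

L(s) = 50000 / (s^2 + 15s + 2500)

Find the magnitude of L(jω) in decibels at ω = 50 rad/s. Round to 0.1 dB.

36.5 dB

At s = jω = j50:
quadratic: (j50)² + 15·j50 + 2500 = 0 + j750 → |·| ≈ 750, ∠ ≈ 90.00°
|L| = 50000 / 750 ≈ 66.667
Gain = 20 log₁₀(66.667) ≈ 36.48 dB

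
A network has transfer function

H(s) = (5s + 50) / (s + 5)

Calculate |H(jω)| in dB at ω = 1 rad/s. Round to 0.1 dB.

19.9 dB

Substitute s = j1:
Numerator: 5(j1) + 50 = 50 + j5
Denominator: (j1) + 5 = 5 + j1
|N| = √(50² + 5²) ≈ 50.249, ∠N ≈ 5.71°
|D| = √(5² + 1²) ≈ 5.099, ∠D ≈ 11.31°
|H| = 50.249 / 5.099 ≈ 9.8547
Gain = 20 log₁₀(9.8547) ≈ 19.87 dB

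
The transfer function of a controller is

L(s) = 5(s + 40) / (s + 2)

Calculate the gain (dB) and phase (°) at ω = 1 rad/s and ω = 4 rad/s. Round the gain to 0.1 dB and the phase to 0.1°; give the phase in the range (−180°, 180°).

At s = jω = j1:
zero (s+40): 40 + j1 → |·| = √(40²+1²) = √1601 ≈ 40.012, ∠ = arctan(1/40) ≈ 1.43°
pole (s+2): 2 + j1 → |·| = √(2²+1²) = √5 ≈ 2.2361, ∠ = arctan(1/2) ≈ 26.57°
|L| = 5 · 40.012 / 2.2361 ≈ 89.468
Gain = 20 log₁₀(89.468) ≈ 39.03 dB
∠L = 1.43° − 26.57° = -25.14°

At s = jω = j4:
zero (s+40): 40 + j4 → |·| = √(40²+4²) = √1616 ≈ 40.2, ∠ = arctan(4/40) ≈ 5.71°
pole (s+2): 2 + j4 → |·| = √(2²+4²) = √20 ≈ 4.4721, ∠ = arctan(4/2) ≈ 63.43°
|L| = 5 · 40.2 / 4.4721 ≈ 44.945
Gain = 20 log₁₀(44.945) ≈ 33.05 dB
∠L = 5.71° − 63.43° = -57.72°

ω = 1: 39.0 dB, -25.1°; ω = 4: 33.1 dB, -57.7°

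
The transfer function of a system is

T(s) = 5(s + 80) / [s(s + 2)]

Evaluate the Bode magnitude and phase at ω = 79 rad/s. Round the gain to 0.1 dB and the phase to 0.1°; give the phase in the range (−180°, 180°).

At s = jω = j79:
zero (s+80): 80 + j79 → |·| = √(80²+79²) = √12641 ≈ 112.43, ∠ = arctan(79/80) ≈ 44.64°
pole (s+2): 2 + j79 → |·| = √(2²+79²) = √6245 ≈ 79.025, ∠ = arctan(79/2) ≈ 88.55°
pole at origin: |s| = 79, ∠ = 90.00° (in denominator)
|T| = 5 · 112.43 / 6243 ≈ 0.090045
Gain = 20 log₁₀(0.090045) ≈ -20.91 dB
∠T = 44.64° − 178.55° = -133.91°

-20.9 dB, -133.9°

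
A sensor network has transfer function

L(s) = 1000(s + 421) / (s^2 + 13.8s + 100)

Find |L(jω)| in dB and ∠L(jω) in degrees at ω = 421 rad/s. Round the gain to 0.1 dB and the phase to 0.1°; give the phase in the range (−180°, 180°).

At s = jω = j421:
zero (s+421): 421 + j421 → |·| = √(421²+421²) = √354482 ≈ 595.38, ∠ = arctan(421/421) ≈ 45.00°
quadratic: (j421)² + 13.8·j421 + 100 = -177141 + j5809.8 → |·| ≈ 1.7724e+05, ∠ ≈ 178.12°
|L| = 1000 · 595.38 / 1.7724e+05 ≈ 3.3592
Gain = 20 log₁₀(3.3592) ≈ 10.52 dB
∠L = 45.00° − 178.12° = -133.12°

10.5 dB, -133.1°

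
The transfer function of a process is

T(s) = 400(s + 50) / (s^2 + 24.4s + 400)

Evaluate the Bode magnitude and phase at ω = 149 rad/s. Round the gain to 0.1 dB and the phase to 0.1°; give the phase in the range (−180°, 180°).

9.1 dB, -99.1°

At s = jω = j149:
zero (s+50): 50 + j149 → |·| = √(50²+149²) = √24701 ≈ 157.17, ∠ = arctan(149/50) ≈ 71.45°
quadratic: (j149)² + 24.4·j149 + 400 = -21801 + j3635.6 → |·| ≈ 22102, ∠ ≈ 170.53°
|T| = 400 · 157.17 / 22102 ≈ 2.8444
Gain = 20 log₁₀(2.8444) ≈ 9.08 dB
∠T = 71.45° − 170.53° = -99.08°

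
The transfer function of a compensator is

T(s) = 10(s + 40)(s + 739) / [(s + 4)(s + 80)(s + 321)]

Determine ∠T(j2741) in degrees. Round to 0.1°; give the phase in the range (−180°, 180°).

-97.5°

At s = jω = j2741:
zero (s+40): 40 + j2741 → |·| = √(40²+2741²) = √7514681 ≈ 2741.3, ∠ = arctan(2741/40) ≈ 89.16°
zero (s+739): 739 + j2741 → |·| = √(739²+2741²) = √8059202 ≈ 2838.9, ∠ = arctan(2741/739) ≈ 74.91°
pole (s+4): 4 + j2741 → |·| = √(4²+2741²) = √7513097 ≈ 2741, ∠ = arctan(2741/4) ≈ 89.92°
pole (s+80): 80 + j2741 → |·| = √(80²+2741²) = √7519481 ≈ 2742.2, ∠ = arctan(2741/80) ≈ 88.33°
pole (s+321): 321 + j2741 → |·| = √(321²+2741²) = √7616122 ≈ 2759.7, ∠ = arctan(2741/321) ≈ 83.32°
∠T = 164.07° − 261.57° = -97.50°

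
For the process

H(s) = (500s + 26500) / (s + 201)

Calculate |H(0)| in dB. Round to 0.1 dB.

42.4 dB

H(0) = 26500 / 201 ≈ 131.84
20 log₁₀(131.84) ≈ 42.40 dB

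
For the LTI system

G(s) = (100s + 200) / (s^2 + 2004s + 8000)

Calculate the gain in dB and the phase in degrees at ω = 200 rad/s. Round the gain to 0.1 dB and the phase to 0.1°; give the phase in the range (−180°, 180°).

-26.1 dB, -5.1°

Substitute s = j200:
Numerator: 100(j200) + 200 = 200 + j20000
Denominator: (j200)^2 + 2004(j200) + 8000 = -32000 + j400800
|N| = √(200² + 20000²) ≈ 20001, ∠N ≈ 89.43°
|D| = √(32000² + 400800²) ≈ 4.0208e+05, ∠D ≈ 94.56°
|G| = 20001 / 4.0208e+05 ≈ 0.049744
Gain = 20 log₁₀(0.049744) ≈ -26.07 dB
∠G = 89.43° − 94.56° = -5.13°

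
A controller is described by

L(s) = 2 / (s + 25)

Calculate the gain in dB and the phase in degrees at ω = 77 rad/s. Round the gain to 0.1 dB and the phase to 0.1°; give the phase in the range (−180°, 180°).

Substitute s = j77:
Numerator: 2 = 2 + j0
Denominator: (j77) + 25 = 25 + j77
|N| = √(2² + 0²) ≈ 2, ∠N ≈ 0.00°
|D| = √(25² + 77²) ≈ 80.957, ∠D ≈ 72.01°
|L| = 2 / 80.957 ≈ 0.024704
Gain = 20 log₁₀(0.024704) ≈ -32.14 dB
∠L = 0.00° − 72.01° = -72.01°

-32.1 dB, -72.0°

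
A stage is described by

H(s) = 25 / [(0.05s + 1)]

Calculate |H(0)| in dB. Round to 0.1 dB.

28.0 dB

H(0) = 25 · 1 / 1 = 25
20 log₁₀(25) ≈ 27.96 dB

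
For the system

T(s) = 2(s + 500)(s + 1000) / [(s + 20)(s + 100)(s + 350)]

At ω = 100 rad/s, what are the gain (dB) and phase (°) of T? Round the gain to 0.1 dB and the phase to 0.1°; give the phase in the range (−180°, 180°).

At s = jω = j100:
zero (s+500): 500 + j100 → |·| = √(500²+100²) = √260000 ≈ 509.9, ∠ = arctan(100/500) ≈ 11.31°
zero (s+1000): 1000 + j100 → |·| = √(1000²+100²) = √1010000 ≈ 1005, ∠ = arctan(100/1000) ≈ 5.71°
pole (s+20): 20 + j100 → |·| = √(20²+100²) = √10400 ≈ 101.98, ∠ = arctan(100/20) ≈ 78.69°
pole (s+100): 100 + j100 → |·| = √(100²+100²) = √20000 ≈ 141.42, ∠ = arctan(100/100) ≈ 45.00°
pole (s+350): 350 + j100 → |·| = √(350²+100²) = √132500 ≈ 364.01, ∠ = arctan(100/350) ≈ 15.95°
|T| = 2 · 5.1245e+05 / 5.2498e+06 ≈ 0.19523
Gain = 20 log₁₀(0.19523) ≈ -14.19 dB
∠T = 17.02° − 139.64° = -122.62°

-14.2 dB, -122.6°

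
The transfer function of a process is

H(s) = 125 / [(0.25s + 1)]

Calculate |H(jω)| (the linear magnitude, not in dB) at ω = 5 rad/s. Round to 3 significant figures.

78.1

At ω = 5 rad/s:
pole (1 + j5·0.25) = 1 + j1.25 → |·| ≈ 1.6008, ∠ ≈ 51.34°
|H| = 125 · 1 / (1.6008) ≈ 78.086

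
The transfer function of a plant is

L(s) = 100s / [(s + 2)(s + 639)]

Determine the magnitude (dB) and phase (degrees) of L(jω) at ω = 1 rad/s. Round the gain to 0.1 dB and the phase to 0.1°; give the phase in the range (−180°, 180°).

At s = jω = j1:
zero at origin: s = j1 → |·| = 1, ∠ = 90.00°
pole (s+2): 2 + j1 → |·| = √(2²+1²) = √5 ≈ 2.2361, ∠ = arctan(1/2) ≈ 26.57°
pole (s+639): 639 + j1 → |·| = √(639²+1²) = √408322 ≈ 639, ∠ = arctan(1/639) ≈ 0.09°
|L| = 100 · 1 / 1428.9 ≈ 0.069984
Gain = 20 log₁₀(0.069984) ≈ -23.10 dB
∠L = 90.00° − 26.66° = 63.34°

-23.1 dB, 63.3°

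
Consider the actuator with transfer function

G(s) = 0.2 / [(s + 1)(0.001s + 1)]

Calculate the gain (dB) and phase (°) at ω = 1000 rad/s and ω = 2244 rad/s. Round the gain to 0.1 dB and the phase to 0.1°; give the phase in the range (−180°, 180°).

ω = 1000: -77.0 dB, -134.9°; ω = 2244: -88.8 dB, -156.0°

At ω = 1000 rad/s:
pole (1 + j1000·1) = 1 + j1000 → |·| ≈ 1000, ∠ ≈ 89.94°
pole (1 + j1000·0.001) = 1 + j1 → |·| ≈ 1.4142, ∠ ≈ 45.00°
|G| = 0.2 · 1 / (1000 · 1.4142) ≈ 0.00014142
Gain = 20 log₁₀(0.00014142) ≈ -76.99 dB
∠G = (0°) − (89.94° + 45.00°) = -134.94°

At ω = 2244 rad/s:
pole (1 + j2244·1) = 1 + j2244 → |·| ≈ 2244, ∠ ≈ 89.97°
pole (1 + j2244·0.001) = 1 + j2.244 → |·| ≈ 2.4567, ∠ ≈ 65.98°
|G| = 0.2 · 1 / (2244 · 2.4567) ≈ 3.6279e-05
Gain = 20 log₁₀(3.6279e-05) ≈ -88.81 dB
∠G = (0°) − (89.97° + 65.98°) = -155.95°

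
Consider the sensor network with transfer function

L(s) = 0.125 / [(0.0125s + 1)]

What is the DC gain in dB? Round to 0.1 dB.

-18.1 dB

L(0) = 0.125 · 1 / 1 = 0.125
20 log₁₀(0.125) ≈ -18.06 dB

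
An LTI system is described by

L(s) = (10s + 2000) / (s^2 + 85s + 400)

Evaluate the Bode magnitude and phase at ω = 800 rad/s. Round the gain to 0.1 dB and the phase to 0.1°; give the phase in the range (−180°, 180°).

Substitute s = j800:
Numerator: 10(j800) + 2000 = 2000 + j8000
Denominator: (j800)^2 + 85(j800) + 400 = -639600 + j68000
|N| = √(2000² + 8000²) ≈ 8246.2, ∠N ≈ 75.96°
|D| = √(639600² + 68000²) ≈ 6.432e+05, ∠D ≈ 173.93°
|L| = 8246.2 / 6.432e+05 ≈ 0.012821
Gain = 20 log₁₀(0.012821) ≈ -37.84 dB
∠L = 75.96° − 173.93° = -97.97°

-37.8 dB, -98.0°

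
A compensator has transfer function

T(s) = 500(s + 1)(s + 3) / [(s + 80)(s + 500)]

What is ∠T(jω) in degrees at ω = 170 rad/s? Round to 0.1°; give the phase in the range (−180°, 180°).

At s = jω = j170:
zero (s+1): 1 + j170 → |·| = √(1²+170²) = √28901 ≈ 170, ∠ = arctan(170/1) ≈ 89.66°
zero (s+3): 3 + j170 → |·| = √(3²+170²) = √28909 ≈ 170.03, ∠ = arctan(170/3) ≈ 88.99°
pole (s+80): 80 + j170 → |·| = √(80²+170²) = √35300 ≈ 187.88, ∠ = arctan(170/80) ≈ 64.80°
pole (s+500): 500 + j170 → |·| = √(500²+170²) = √278900 ≈ 528.11, ∠ = arctan(170/500) ≈ 18.78°
∠T = 178.65° − 83.58° = 95.07°

95.1°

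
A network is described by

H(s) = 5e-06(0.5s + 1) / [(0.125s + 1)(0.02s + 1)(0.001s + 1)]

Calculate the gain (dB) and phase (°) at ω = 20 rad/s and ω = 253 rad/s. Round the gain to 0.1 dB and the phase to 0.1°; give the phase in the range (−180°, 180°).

At ω = 20 rad/s:
zero (1 + j20·0.5) = 1 + j10 → |·| ≈ 10.05, ∠ ≈ 84.29°
pole (1 + j20·0.125) = 1 + j2.5 → |·| ≈ 2.6926, ∠ ≈ 68.20°
pole (1 + j20·0.02) = 1 + j0.4 → |·| ≈ 1.077, ∠ ≈ 21.80°
pole (1 + j20·0.001) = 1 + j0.02 → |·| ≈ 1.0002, ∠ ≈ 1.15°
|H| = 5e-06 · 10.05 / (2.6926 · 1.077 · 1.0002) ≈ 1.7325e-05
Gain = 20 log₁₀(1.7325e-05) ≈ -95.23 dB
∠H = (84.29°) − (68.20° + 21.80° + 1.15°) = -6.86°

At ω = 253 rad/s:
zero (1 + j253·0.5) = 1 + j126.5 → |·| ≈ 126.5, ∠ ≈ 89.55°
pole (1 + j253·0.125) = 1 + j31.625 → |·| ≈ 31.641, ∠ ≈ 88.19°
pole (1 + j253·0.02) = 1 + j5.06 → |·| ≈ 5.1579, ∠ ≈ 78.82°
pole (1 + j253·0.001) = 1 + j0.253 → |·| ≈ 1.0315, ∠ ≈ 14.20°
|H| = 5e-06 · 126.5 / (31.641 · 5.1579 · 1.0315) ≈ 3.7572e-06
Gain = 20 log₁₀(3.7572e-06) ≈ -108.50 dB
∠H = (89.55°) − (88.19° + 78.82° + 14.20°) = -91.66°

ω = 20: -95.2 dB, -6.9°; ω = 253: -108.5 dB, -91.7°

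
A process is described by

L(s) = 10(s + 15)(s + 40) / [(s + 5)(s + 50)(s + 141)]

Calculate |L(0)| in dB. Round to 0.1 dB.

-15.4 dB

L(0) = 10·15·40 / (5·50·141) ≈ 0.17021
20 log₁₀(0.17021) ≈ -15.38 dB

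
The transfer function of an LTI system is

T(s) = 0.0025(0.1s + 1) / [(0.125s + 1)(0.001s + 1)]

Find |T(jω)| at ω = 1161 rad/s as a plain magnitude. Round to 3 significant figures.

0.00131

At ω = 1161 rad/s:
zero (1 + j1161·0.1) = 1 + j116.1 → |·| ≈ 116.1, ∠ ≈ 89.51°
pole (1 + j1161·0.125) = 1 + j145.125 → |·| ≈ 145.13, ∠ ≈ 89.61°
pole (1 + j1161·0.001) = 1 + j1.161 → |·| ≈ 1.5323, ∠ ≈ 49.26°
|T| = 0.0025 · 116.1 / (145.13 · 1.5323) ≈ 0.0013052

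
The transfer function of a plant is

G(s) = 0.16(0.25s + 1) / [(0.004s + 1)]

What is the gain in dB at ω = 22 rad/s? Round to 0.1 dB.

-1.0 dB

At ω = 22 rad/s:
zero (1 + j22·0.25) = 1 + j5.5 → |·| ≈ 5.5902, ∠ ≈ 79.70°
pole (1 + j22·0.004) = 1 + j0.088 → |·| ≈ 1.0039, ∠ ≈ 5.03°
|G| = 0.16 · 5.5902 / (1.0039) ≈ 0.89096
Gain = 20 log₁₀(0.89096) ≈ -1.00 dB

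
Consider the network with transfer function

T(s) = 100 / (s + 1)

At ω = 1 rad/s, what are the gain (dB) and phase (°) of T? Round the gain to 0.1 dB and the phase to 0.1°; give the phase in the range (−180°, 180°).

37.0 dB, -45.0°

Substitute s = j1:
Numerator: 100 = 100 + j0
Denominator: (j1) + 1 = 1 + j1
|N| = √(100² + 0²) ≈ 100, ∠N ≈ 0.00°
|D| = √(1² + 1²) ≈ 1.4142, ∠D ≈ 45.00°
|T| = 100 / 1.4142 ≈ 70.711
Gain = 20 log₁₀(70.711) ≈ 36.99 dB
∠T = 0.00° − 45.00° = -45.00°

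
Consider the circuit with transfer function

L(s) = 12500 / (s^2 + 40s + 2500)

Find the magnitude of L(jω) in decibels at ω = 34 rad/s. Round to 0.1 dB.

16.3 dB

At s = jω = j34:
quadratic: (j34)² + 40·j34 + 2500 = 1344 + j1360 → |·| ≈ 1912.1, ∠ ≈ 45.34°
|L| = 12500 / 1912.1 ≈ 6.5373
Gain = 20 log₁₀(6.5373) ≈ 16.31 dB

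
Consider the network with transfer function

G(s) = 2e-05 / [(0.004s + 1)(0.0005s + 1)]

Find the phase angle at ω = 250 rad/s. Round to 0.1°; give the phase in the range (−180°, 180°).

At ω = 250 rad/s:
pole (1 + j250·0.004) = 1 + j1 → |·| ≈ 1.4142, ∠ ≈ 45.00°
pole (1 + j250·0.0005) = 1 + j0.125 → |·| ≈ 1.0078, ∠ ≈ 7.13°
∠G = (0°) − (45.00° + 7.13°) = -52.13°

-52.1°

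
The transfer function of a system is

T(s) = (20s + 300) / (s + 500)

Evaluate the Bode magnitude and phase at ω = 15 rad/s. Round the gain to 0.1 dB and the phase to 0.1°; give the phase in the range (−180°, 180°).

Substitute s = j15:
Numerator: 20(j15) + 300 = 300 + j300
Denominator: (j15) + 500 = 500 + j15
|N| = √(300² + 300²) ≈ 424.26, ∠N ≈ 45.00°
|D| = √(500² + 15²) ≈ 500.22, ∠D ≈ 1.72°
|T| = 424.26 / 500.22 ≈ 0.84815
Gain = 20 log₁₀(0.84815) ≈ -1.43 dB
∠T = 45.00° − 1.72° = 43.28°

-1.4 dB, 43.3°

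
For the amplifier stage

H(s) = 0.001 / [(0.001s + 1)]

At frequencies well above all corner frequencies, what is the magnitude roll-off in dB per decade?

-20 dB/decade

Each pole contributes −20 dB/decade at high frequency; each zero contributes +20 dB/decade.
Net: 0 zero(s) − 1 pole(s) → -20 dB/decade.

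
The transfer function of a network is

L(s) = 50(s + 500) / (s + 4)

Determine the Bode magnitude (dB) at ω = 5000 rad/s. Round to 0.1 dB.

At s = jω = j5000:
zero (s+500): 500 + j5000 → |·| = √(500²+5000²) = √25250000 ≈ 5024.9, ∠ = arctan(5000/500) ≈ 84.29°
pole (s+4): 4 + j5000 → |·| = √(4²+5000²) = √25000016 ≈ 5000, ∠ = arctan(5000/4) ≈ 89.95°
|L| = 50 · 5024.9 / 5000 ≈ 50.249
Gain = 20 log₁₀(50.249) ≈ 34.02 dB

34.0 dB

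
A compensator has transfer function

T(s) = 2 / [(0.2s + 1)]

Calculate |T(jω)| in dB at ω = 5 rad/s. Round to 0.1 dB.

3.0 dB

At ω = 5 rad/s:
pole (1 + j5·0.2) = 1 + j1 → |·| ≈ 1.4142, ∠ ≈ 45.00°
|T| = 2 · 1 / (1.4142) ≈ 1.4142
Gain = 20 log₁₀(1.4142) ≈ 3.01 dB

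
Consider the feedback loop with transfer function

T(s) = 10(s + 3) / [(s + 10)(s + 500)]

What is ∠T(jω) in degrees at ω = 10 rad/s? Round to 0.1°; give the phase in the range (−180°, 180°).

27.2°

At s = jω = j10:
zero (s+3): 3 + j10 → |·| = √(3²+10²) = √109 ≈ 10.44, ∠ = arctan(10/3) ≈ 73.30°
pole (s+10): 10 + j10 → |·| = √(10²+10²) = √200 ≈ 14.142, ∠ = arctan(10/10) ≈ 45.00°
pole (s+500): 500 + j10 → |·| = √(500²+10²) = √250100 ≈ 500.1, ∠ = arctan(10/500) ≈ 1.15°
∠T = 73.30° − 46.15° = 27.15°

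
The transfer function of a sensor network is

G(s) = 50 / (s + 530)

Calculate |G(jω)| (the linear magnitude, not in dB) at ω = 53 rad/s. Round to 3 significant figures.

At s = jω = j53:
pole (s+530): 530 + j53 → |·| = √(530²+53²) = √283709 ≈ 532.64, ∠ = arctan(53/530) ≈ 5.71°
|G| = 50 / 532.64 ≈ 0.093872

0.0939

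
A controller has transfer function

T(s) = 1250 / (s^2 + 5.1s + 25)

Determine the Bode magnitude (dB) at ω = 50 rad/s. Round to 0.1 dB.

At s = jω = j50:
quadratic: (j50)² + 5.1·j50 + 25 = -2475 + j255 → |·| ≈ 2488.1, ∠ ≈ 174.12°
|T| = 1250 / 2488.1 ≈ 0.50239
Gain = 20 log₁₀(0.50239) ≈ -5.98 dB

-6.0 dB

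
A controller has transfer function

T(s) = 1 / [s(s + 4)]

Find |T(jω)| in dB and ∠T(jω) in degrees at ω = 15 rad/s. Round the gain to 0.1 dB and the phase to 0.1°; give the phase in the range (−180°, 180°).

-47.3 dB, -165.1°

At s = jω = j15:
pole (s+4): 4 + j15 → |·| = √(4²+15²) = √241 ≈ 15.524, ∠ = arctan(15/4) ≈ 75.07°
pole at origin: |s| = 15, ∠ = 90.00° (in denominator)
|T| = 1 / 232.86 ≈ 0.0042944
Gain = 20 log₁₀(0.0042944) ≈ -47.34 dB
∠T = 0.00° − 165.07° = -165.07°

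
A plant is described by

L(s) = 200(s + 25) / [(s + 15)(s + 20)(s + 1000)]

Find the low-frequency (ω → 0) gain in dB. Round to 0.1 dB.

L(0) = 200·25 / (15·20·1000) ≈ 0.016667
20 log₁₀(0.016667) ≈ -35.56 dB

-35.6 dB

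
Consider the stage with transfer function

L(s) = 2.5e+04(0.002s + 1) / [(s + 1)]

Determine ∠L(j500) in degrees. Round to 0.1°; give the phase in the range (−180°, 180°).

-44.9°

At ω = 500 rad/s:
zero (1 + j500·0.002) = 1 + j1 → |·| ≈ 1.4142, ∠ ≈ 45.00°
pole (1 + j500·1) = 1 + j500 → |·| ≈ 500, ∠ ≈ 89.89°
∠L = (45.00°) − (89.89°) = -44.89°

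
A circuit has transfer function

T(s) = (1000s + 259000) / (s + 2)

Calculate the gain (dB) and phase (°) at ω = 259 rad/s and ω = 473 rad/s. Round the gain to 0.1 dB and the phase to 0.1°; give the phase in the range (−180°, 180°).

ω = 259: 63.0 dB, -44.6°; ω = 473: 61.1 dB, -28.5°

Substitute s = j259:
Numerator: 1000(j259) + 259000 = 259000 + j259000
Denominator: (j259) + 2 = 2 + j259
|N| = √(259000² + 259000²) ≈ 3.6628e+05, ∠N ≈ 45.00°
|D| = √(2² + 259²) ≈ 259.01, ∠D ≈ 89.56°
|T| = 3.6628e+05 / 259.01 ≈ 1414.2
Gain = 20 log₁₀(1414.2) ≈ 63.01 dB
∠T = 45.00° − 89.56° = -44.56°

Substitute s = j473:
Numerator: 1000(j473) + 259000 = 259000 + j473000
Denominator: (j473) + 2 = 2 + j473
|N| = √(259000² + 473000²) ≈ 5.3927e+05, ∠N ≈ 61.30°
|D| = √(2² + 473²) ≈ 473, ∠D ≈ 89.76°
|T| = 5.3927e+05 / 473 ≈ 1140.1
Gain = 20 log₁₀(1140.1) ≈ 61.14 dB
∠T = 61.30° − 89.76° = -28.46°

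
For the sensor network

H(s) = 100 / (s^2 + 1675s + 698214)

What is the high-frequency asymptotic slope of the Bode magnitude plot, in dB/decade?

-40 dB/decade

Each pole contributes −20 dB/decade at high frequency; each zero contributes +20 dB/decade.
Net: 0 zero(s) − 2 pole(s) → -40 dB/decade.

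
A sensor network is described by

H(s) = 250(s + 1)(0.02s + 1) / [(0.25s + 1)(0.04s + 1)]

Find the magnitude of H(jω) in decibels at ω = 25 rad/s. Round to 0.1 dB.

At ω = 25 rad/s:
zero (1 + j25·1) = 1 + j25 → |·| ≈ 25.02, ∠ ≈ 87.71°
zero (1 + j25·0.02) = 1 + j0.5 → |·| ≈ 1.118, ∠ ≈ 26.57°
pole (1 + j25·0.25) = 1 + j6.25 → |·| ≈ 6.3295, ∠ ≈ 80.91°
pole (1 + j25·0.04) = 1 + j1 → |·| ≈ 1.4142, ∠ ≈ 45.00°
|H| = 250 · 25.02 · 1.118 / (6.3295 · 1.4142) ≈ 781.25
Gain = 20 log₁₀(781.25) ≈ 57.86 dB

57.9 dB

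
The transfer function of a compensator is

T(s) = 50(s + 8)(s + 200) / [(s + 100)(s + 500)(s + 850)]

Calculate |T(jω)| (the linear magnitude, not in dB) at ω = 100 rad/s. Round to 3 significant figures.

0.0182

At s = jω = j100:
zero (s+8): 8 + j100 → |·| = √(8²+100²) = √10064 ≈ 100.32, ∠ = arctan(100/8) ≈ 85.43°
zero (s+200): 200 + j100 → |·| = √(200²+100²) = √50000 ≈ 223.61, ∠ = arctan(100/200) ≈ 26.57°
pole (s+100): 100 + j100 → |·| = √(100²+100²) = √20000 ≈ 141.42, ∠ = arctan(100/100) ≈ 45.00°
pole (s+500): 500 + j100 → |·| = √(500²+100²) = √260000 ≈ 509.9, ∠ = arctan(100/500) ≈ 11.31°
pole (s+850): 850 + j100 → |·| = √(850²+100²) = √732500 ≈ 855.86, ∠ = arctan(100/850) ≈ 6.71°
|T| = 50 · 22433 / 6.1716e+07 ≈ 0.018174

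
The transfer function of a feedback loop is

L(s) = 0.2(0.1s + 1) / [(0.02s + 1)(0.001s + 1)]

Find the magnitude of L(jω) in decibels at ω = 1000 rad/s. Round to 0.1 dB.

At ω = 1000 rad/s:
zero (1 + j1000·0.1) = 1 + j100 → |·| ≈ 100, ∠ ≈ 89.43°
pole (1 + j1000·0.02) = 1 + j20 → |·| ≈ 20.025, ∠ ≈ 87.14°
pole (1 + j1000·0.001) = 1 + j1 → |·| ≈ 1.4142, ∠ ≈ 45.00°
|L| = 0.2 · 100 / (20.025 · 1.4142) ≈ 0.70623
Gain = 20 log₁₀(0.70623) ≈ -3.02 dB

-3.0 dB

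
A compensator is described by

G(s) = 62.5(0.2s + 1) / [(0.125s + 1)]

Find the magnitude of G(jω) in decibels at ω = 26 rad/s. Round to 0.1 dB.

39.8 dB

At ω = 26 rad/s:
zero (1 + j26·0.2) = 1 + j5.2 → |·| ≈ 5.2953, ∠ ≈ 79.11°
pole (1 + j26·0.125) = 1 + j3.25 → |·| ≈ 3.4004, ∠ ≈ 72.90°
|G| = 62.5 · 5.2953 / (3.4004) ≈ 97.329
Gain = 20 log₁₀(97.329) ≈ 39.76 dB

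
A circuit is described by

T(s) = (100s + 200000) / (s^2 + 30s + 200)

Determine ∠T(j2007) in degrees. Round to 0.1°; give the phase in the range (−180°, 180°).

Substitute s = j2007:
Numerator: 100(j2007) + 200000 = 200000 + j200700
Denominator: (j2007)^2 + 30(j2007) + 200 = -4027849 + j60210
|N| = √(200000² + 200700²) ≈ 2.8334e+05, ∠N ≈ 45.10°
|D| = √(4027849² + 60210²) ≈ 4.0283e+06, ∠D ≈ 179.14°
∠T = 45.10° − 179.14° = -134.04°

-134.0°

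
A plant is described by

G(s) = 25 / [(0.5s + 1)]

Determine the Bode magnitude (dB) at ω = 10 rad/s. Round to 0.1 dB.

At ω = 10 rad/s:
pole (1 + j10·0.5) = 1 + j5 → |·| ≈ 5.099, ∠ ≈ 78.69°
|G| = 25 · 1 / (5.099) ≈ 4.9029
Gain = 20 log₁₀(4.9029) ≈ 13.81 dB

13.8 dB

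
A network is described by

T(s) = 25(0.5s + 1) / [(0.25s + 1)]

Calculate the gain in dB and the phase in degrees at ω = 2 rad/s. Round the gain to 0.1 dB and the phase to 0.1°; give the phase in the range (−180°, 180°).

30.0 dB, 18.4°

At ω = 2 rad/s:
zero (1 + j2·0.5) = 1 + j1 → |·| ≈ 1.4142, ∠ ≈ 45.00°
pole (1 + j2·0.25) = 1 + j0.5 → |·| ≈ 1.118, ∠ ≈ 26.57°
|T| = 25 · 1.4142 / (1.118) ≈ 31.623
Gain = 20 log₁₀(31.623) ≈ 30.00 dB
∠T = (45.00°) − (26.57°) = 18.43°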